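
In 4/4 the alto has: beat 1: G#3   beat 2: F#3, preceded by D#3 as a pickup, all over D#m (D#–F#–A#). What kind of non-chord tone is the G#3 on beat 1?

The harmony at that moment is D# minor triad (D#, F#, A#); G#3 is not a chord tone.
It is approached by leap up from D#3 and left by step down to F#3.
Leap in, step out, metrically accented — an appoggiatura.

Appoggiatura.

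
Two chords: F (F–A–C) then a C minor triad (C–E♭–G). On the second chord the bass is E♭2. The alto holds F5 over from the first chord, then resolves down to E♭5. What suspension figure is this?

At the second chord the bass is E♭2. The suspended F5 lies a ninth above the bass; after resolving down by step to E♭5, the interval above the bass becomes an octave.
Suspension figures are named by those two intervals: 9–8.

9–8 suspension.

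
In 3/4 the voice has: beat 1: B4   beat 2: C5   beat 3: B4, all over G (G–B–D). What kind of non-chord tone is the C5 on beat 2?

The harmony at that moment is G major triad (G, B, D); C5 is not a chord tone.
It is approached by step up from B4 and left by step down to B4.
Step away and step back to the same note — a neighbor tone (upper neighbor).

Upper neighbor tone.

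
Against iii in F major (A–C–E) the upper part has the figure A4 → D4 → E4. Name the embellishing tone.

The harmony at that moment is A minor triad (A, C, E); D4 is not a chord tone.
It is approached by leap down from A4 and left by step up to E4.
Leap in, step out — an appoggiatura.

D4 is an appoggiatura.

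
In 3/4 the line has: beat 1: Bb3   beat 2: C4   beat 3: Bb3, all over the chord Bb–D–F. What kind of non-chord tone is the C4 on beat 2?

The harmony at that moment is Bb major triad (Bb, D, F); C4 is not a chord tone.
It is approached by step up from Bb3 and left by step down to Bb3.
Step away and step back to the same note — a neighbor tone (upper neighbor).

Upper neighbor tone.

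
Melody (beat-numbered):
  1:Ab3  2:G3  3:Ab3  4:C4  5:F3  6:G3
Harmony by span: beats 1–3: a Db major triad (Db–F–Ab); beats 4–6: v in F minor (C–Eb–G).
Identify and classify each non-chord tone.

The harmony at that moment is Db major triad (Db, F, Ab); G3 is not a chord tone.
It is approached by step down from Ab3 and left by step up to Ab3.
Step away and step back to the same note — a neighbor tone (lower neighbor).
The harmony at that moment is C minor triad (C, Eb, G); F3 is not a chord tone.
It is approached by leap down from C4 and left by step up to G3.
Leap in, step out — an appoggiatura.

G3 (beat 2) — neighbor tone; F3 (beat 5) — appoggiatura.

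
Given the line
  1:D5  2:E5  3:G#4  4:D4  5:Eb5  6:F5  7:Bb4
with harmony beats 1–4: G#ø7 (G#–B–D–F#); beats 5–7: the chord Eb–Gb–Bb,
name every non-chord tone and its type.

E5 (beat 2) — escape tone; F5 (beat 6) — escape tone.

The harmony at that moment is G# half-diminished seventh chord (G#, B, D, F#); E5 is not a chord tone.
It is approached by step up from D5 and left by leap down to G#4.
Step in, leap out — an escape tone.
The harmony at that moment is Eb minor triad (Eb, Gb, Bb); F5 is not a chord tone.
It is approached by step up from Eb5 and left by leap down to Bb4.
Step in, leap out — an escape tone.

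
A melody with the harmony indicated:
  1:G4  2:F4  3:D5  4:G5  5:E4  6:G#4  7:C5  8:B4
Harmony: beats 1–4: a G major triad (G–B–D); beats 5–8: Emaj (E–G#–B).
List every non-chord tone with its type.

F4 (beat 2) — escape tone; C5 (beat 7) — appoggiatura.

The harmony at that moment is G major triad (G, B, D); F4 is not a chord tone.
It is approached by step down from G4 and left by leap up to D5.
Step in, leap out — an escape tone.
The harmony at that moment is E major triad (E, G#, B); C5 is not a chord tone.
It is approached by leap up from G#4 and left by step down to B4.
Leap in, step out — an appoggiatura.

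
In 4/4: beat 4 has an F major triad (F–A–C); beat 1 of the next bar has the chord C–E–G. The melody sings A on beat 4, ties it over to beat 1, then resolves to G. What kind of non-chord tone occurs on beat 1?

The harmony at that moment is C major triad (C, E, G); A is not a chord tone.
It is held over (the same pitch as the preceding A) and left by step down to G.
Held over from the previous chord and resolving down by step — a suspension.

Suspension.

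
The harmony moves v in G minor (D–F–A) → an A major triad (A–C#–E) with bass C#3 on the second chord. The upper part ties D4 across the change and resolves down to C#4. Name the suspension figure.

At the second chord the bass is C#3. The suspended D4 lies a ninth above the bass; after resolving down by step to C#4, the interval above the bass becomes an octave.
Suspension figures are named by those two intervals: 9–8.

9–8 suspension.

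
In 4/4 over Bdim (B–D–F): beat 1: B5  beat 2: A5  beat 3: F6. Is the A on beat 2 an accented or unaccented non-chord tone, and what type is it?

The harmony at that moment is B diminished triad (B, D, F); A5 is not a chord tone.
It is approached by step down from B5 and left by leap up to F6.
Step in, leap out — an escape tone.
It falls on a weak beat, so it is unaccented.

Unaccented escape tone.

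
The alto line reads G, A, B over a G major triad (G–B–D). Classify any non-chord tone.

A is a passing tone.

The harmony at that moment is G major triad (G, B, D); A is not a chord tone.
It is approached by step up from G and left by step up to B.
Step in, step out in the same direction — a passing tone.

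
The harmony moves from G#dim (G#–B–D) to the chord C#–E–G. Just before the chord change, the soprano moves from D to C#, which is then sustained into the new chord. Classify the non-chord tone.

C# is an anticipation.

The harmony at that moment is G# diminished triad (G#, B, D); C# is not a chord tone.
It is approached by step down from D and then sustained as the same pitch into the next harmony.
Arriving early and becoming a chord tone when the harmony changes — an anticipation.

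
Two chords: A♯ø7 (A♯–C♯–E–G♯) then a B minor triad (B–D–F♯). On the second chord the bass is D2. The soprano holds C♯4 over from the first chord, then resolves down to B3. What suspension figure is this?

At the second chord the bass is D2. The suspended C♯4 lies a seventh above the bass; after resolving down by step to B3, the interval above the bass becomes a sixth.
Suspension figures are named by those two intervals: 7–6.

7–6 suspension.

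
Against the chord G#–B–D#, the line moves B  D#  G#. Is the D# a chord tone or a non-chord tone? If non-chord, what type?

Chord tone (the fifth of G# minor triad).

G# minor triad contains G#, B, D#; D# is the fifth, so it is a chord tone.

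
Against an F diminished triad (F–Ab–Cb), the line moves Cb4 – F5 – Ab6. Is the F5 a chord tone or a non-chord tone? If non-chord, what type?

Chord tone (the root of F diminished triad).

F diminished triad contains F, Ab, Cb; F is the root, so it is a chord tone.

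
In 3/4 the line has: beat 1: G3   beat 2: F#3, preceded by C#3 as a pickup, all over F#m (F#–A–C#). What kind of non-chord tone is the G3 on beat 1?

Appoggiatura.

The harmony at that moment is F# minor triad (F#, A, C#); G3 is not a chord tone.
It is approached by leap up from C#3 and left by step down to F#3.
Leap in, step out, metrically accented — an appoggiatura.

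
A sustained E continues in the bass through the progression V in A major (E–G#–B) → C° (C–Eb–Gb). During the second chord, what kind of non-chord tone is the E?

The harmony at that moment is C diminished triad (C, Eb, Gb); E is not a chord tone.
It is held over (the same pitch as the preceding E) and then sustained as the same pitch into the next harmony.
Sustained through a change of harmony — a pedal tone.

Pedal tone (pedal point).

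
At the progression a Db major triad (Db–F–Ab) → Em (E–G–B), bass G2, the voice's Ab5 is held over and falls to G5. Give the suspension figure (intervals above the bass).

At the second chord the bass is G2. The suspended Ab5 lies a ninth above the bass; after resolving down by step to G5, the interval above the bass becomes an octave.
Suspension figures are named by those two intervals: 9–8.

9–8 suspension.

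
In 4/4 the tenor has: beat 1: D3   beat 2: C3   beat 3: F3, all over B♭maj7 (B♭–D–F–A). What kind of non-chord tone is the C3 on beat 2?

The harmony at that moment is B♭ major seventh chord (B♭, D, F, A); C3 is not a chord tone.
It is approached by step down from D3 and left by leap up to F3.
Step in, leap out, on a weak beat — an escape tone.

Escape tone.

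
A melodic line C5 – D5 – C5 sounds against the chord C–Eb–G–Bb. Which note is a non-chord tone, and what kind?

The harmony at that moment is C minor seventh chord (C, Eb, G, Bb); D5 is not a chord tone.
It is approached by step up from C5 and left by step down to C5.
Step away and step back to the same note — a neighbor tone (upper neighbor).

D5 is a neighbor tone.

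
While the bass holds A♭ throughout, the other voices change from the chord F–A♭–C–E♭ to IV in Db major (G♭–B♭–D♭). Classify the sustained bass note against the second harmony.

The harmony at that moment is G♭ major triad (G♭, B♭, D♭); A♭ is not a chord tone.
It is held over (the same pitch as the preceding A♭) and then sustained as the same pitch into the next harmony.
Sustained through a change of harmony — a pedal tone.

Pedal tone (pedal point).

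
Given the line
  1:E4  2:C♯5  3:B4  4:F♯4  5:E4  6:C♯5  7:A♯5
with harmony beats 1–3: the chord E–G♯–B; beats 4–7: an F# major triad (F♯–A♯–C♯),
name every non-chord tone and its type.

The harmony at that moment is E major triad (E, G♯, B); C♯5 is not a chord tone.
It is approached by leap up from E4 and left by step down to B4.
Leap in, step out — an appoggiatura.
The harmony at that moment is F♯ major triad (F♯, A♯, C♯); E4 is not a chord tone.
It is approached by step down from F♯4 and left by leap up to C♯5.
Step in, leap out — an escape tone.

C♯5 (beat 2) — appoggiatura; E4 (beat 5) — escape tone.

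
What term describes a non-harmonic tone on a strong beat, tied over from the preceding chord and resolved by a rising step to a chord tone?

Approach: by preparation — the pitch is first a chord tone, then held (tied or repeated) while the harmony changes under it. Departure: up by step. Metric position: strong.
A prepared dissonance that resolves upward by step — a retardation. (The same figure resolving downward would be a suspension.)

Retardation.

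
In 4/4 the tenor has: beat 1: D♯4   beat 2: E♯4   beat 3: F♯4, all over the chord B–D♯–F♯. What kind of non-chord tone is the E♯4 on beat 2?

Passing tone.

The harmony at that moment is B major triad (B, D♯, F♯); E♯4 is not a chord tone.
It is approached by step up from D♯4 and left by step up to F♯4.
Step in, step out in the same direction — a passing tone.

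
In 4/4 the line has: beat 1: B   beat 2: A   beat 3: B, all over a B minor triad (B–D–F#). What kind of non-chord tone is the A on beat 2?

The harmony at that moment is B minor triad (B, D, F#); A is not a chord tone.
It is approached by step down from B and left by step up to B.
Step away and step back to the same note — a neighbor tone (lower neighbor).

Lower neighbor tone.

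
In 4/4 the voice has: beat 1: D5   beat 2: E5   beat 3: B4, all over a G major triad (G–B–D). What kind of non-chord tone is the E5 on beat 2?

Escape tone.

The harmony at that moment is G major triad (G, B, D); E5 is not a chord tone.
It is approached by step up from D5 and left by leap down to B4.
Step in, leap out, on a weak beat — an escape tone.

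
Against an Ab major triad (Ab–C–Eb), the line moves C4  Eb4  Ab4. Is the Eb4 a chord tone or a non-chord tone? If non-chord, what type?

Ab major triad contains Ab, C, Eb; Eb is the fifth, so it is a chord tone.

Chord tone (the fifth of Ab major triad).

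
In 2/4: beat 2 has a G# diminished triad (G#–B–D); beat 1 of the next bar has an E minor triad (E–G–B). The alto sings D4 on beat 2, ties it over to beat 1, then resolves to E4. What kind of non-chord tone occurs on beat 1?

The harmony at that moment is E minor triad (E, G, B); D4 is not a chord tone.
It is held over (the same pitch as the preceding D4) and left by step up to E4.
Held over from the previous chord and resolving up by step — a retardation.

Retardation.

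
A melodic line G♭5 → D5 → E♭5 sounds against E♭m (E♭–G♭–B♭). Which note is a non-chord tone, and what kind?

D5 is an appoggiatura.

The harmony at that moment is E♭ minor triad (E♭, G♭, B♭); D5 is not a chord tone.
It is approached by leap down from G♭5 and left by step up to E♭5.
Leap in, step out — an appoggiatura.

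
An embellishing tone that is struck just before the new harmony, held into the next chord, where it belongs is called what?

Anticipation.

Approach: ahead of the chord change (typically by step), so it is dissonant against the current harmony. Departure: none — the same pitch is restated or held and is a chord tone of the new harmony.
Dissonant first, consonant once the harmony catches up: the note simply arrives early — an anticipation. (The reverse timing, consonant first and dissonant after the change, would be a suspension or retardation.)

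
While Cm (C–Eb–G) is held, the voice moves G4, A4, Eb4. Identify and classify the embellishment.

The harmony at that moment is C minor triad (C, Eb, G); A4 is not a chord tone.
It is approached by step up from G4 and left by leap down to Eb4.
Step in, leap out — an escape tone.

A4 is an escape tone.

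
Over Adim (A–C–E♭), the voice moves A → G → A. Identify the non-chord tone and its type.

The harmony at that moment is A diminished triad (A, C, E♭); G is not a chord tone.
It is approached by step down from A and left by step up to A.
Step away and step back to the same note — a neighbor tone (lower neighbor).

G is a neighbor tone.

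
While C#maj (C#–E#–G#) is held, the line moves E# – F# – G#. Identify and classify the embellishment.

F# is a passing tone.

The harmony at that moment is C# major triad (C#, E#, G#); F# is not a chord tone.
It is approached by step up from E# and left by step up to G#.
Step in, step out in the same direction — a passing tone.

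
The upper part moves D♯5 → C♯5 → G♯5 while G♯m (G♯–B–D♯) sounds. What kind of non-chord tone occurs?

C♯5 is an escape tone.

The harmony at that moment is G♯ minor triad (G♯, B, D♯); C♯5 is not a chord tone.
It is approached by step down from D♯5 and left by leap up to G♯5.
Step in, leap out — an escape tone.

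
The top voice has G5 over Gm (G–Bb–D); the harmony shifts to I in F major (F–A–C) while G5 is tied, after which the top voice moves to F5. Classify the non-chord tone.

G5 is a suspension.

The harmony at that moment is F major triad (F, A, C); G5 is not a chord tone.
It is held over (the same pitch as the preceding G5) and left by step down to F5.
Held over from the previous chord and resolving down by step — a suspension.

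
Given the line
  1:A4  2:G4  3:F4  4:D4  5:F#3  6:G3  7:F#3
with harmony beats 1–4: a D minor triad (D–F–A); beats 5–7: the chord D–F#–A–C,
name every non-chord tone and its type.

G4 (beat 2) — passing tone; G3 (beat 6) — neighbor tone.

The harmony at that moment is D minor triad (D, F, A); G4 is not a chord tone.
It is approached by step down from A4 and left by step down to F4.
Step in, step out in the same direction — a passing tone.
The harmony at that moment is D dominant seventh chord (D, F#, A, C); G3 is not a chord tone.
It is approached by step up from F#3 and left by step down to F#3.
Step away and step back to the same note — a neighbor tone (upper neighbor).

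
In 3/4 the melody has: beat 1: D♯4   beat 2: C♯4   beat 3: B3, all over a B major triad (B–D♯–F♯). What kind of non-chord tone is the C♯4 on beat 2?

The harmony at that moment is B major triad (B, D♯, F♯); C♯4 is not a chord tone.
It is approached by step down from D♯4 and left by step down to B3.
Step in, step out in the same direction — a passing tone.

Passing tone.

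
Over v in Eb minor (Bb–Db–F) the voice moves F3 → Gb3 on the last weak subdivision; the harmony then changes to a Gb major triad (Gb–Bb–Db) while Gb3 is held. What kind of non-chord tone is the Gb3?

Gb3 is an anticipation.

The harmony at that moment is Bb minor triad (Bb, Db, F); Gb3 is not a chord tone.
It is approached by step up from F3 and then sustained as the same pitch into the next harmony.
Arriving early and becoming a chord tone when the harmony changes — an anticipation.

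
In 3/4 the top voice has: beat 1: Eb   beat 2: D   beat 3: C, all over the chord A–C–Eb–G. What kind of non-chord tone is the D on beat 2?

The harmony at that moment is A half-diminished seventh chord (A, C, Eb, G); D is not a chord tone.
It is approached by step down from Eb and left by step down to C.
Step in, step out in the same direction — a passing tone.

Passing tone.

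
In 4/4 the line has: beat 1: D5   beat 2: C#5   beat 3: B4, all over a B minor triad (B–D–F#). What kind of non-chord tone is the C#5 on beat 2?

Passing tone.

The harmony at that moment is B minor triad (B, D, F#); C#5 is not a chord tone.
It is approached by step down from D5 and left by step down to B4.
Step in, step out in the same direction — a passing tone.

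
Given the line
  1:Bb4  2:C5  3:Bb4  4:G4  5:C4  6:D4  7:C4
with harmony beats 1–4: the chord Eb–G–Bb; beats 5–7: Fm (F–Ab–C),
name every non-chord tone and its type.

The harmony at that moment is Eb major triad (Eb, G, Bb); C5 is not a chord tone.
It is approached by step up from Bb4 and left by step down to Bb4.
Step away and step back to the same note — a neighbor tone (upper neighbor).
The harmony at that moment is F minor triad (F, Ab, C); D4 is not a chord tone.
It is approached by step up from C4 and left by step down to C4.
Step away and step back to the same note — a neighbor tone (upper neighbor).

C5 (beat 2) — neighbor tone; D4 (beat 6) — neighbor tone.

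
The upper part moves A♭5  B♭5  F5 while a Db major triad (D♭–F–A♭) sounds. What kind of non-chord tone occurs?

The harmony at that moment is D♭ major triad (D♭, F, A♭); B♭5 is not a chord tone.
It is approached by step up from A♭5 and left by leap down to F5.
Step in, leap out — an escape tone.

B♭5 is an escape tone.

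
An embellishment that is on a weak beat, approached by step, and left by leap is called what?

Escape tone.

Approach: by step. Departure: by leap. Metric position: weak.
Step in, leap out, from a weak position — an escape tone (échappée). (It is the mirror image of the appoggiatura, which leaps in and steps out on a strong beat.)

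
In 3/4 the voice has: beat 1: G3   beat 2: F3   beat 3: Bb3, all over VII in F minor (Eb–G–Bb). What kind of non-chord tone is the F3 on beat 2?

The harmony at that moment is Eb major triad (Eb, G, Bb); F3 is not a chord tone.
It is approached by step down from G3 and left by leap up to Bb3.
Step in, leap out, on a weak beat — an escape tone.

Escape tone.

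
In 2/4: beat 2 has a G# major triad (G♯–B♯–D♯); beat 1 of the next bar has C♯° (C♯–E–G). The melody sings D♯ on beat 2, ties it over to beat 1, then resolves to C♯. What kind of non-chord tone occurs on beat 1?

The harmony at that moment is C♯ diminished triad (C♯, E, G); D♯ is not a chord tone.
It is held over (the same pitch as the preceding D♯) and left by step down to C♯.
Held over from the previous chord and resolving down by step — a suspension.

Suspension.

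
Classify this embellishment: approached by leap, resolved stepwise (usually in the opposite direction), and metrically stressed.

Appoggiatura.

Approach: by leap. Departure: by step. Metric position: strong.
Leap in, step out, in a metrically strong position — an appoggiatura. (It is the mirror image of the escape tone, which steps in and leaps out from a weak position.)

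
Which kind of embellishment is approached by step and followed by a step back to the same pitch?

Neighbor tone.

Approach: by step. Departure: by step in the opposite direction, back to the starting pitch.
Stepwise on both sides but reversing to return to the same chord tone — a neighbor tone. (Had it continued onward in the same direction it would be a passing tone instead.)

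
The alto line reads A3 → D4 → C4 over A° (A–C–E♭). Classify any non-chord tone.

The harmony at that moment is A diminished triad (A, C, E♭); D4 is not a chord tone.
It is approached by leap up from A3 and left by step down to C4.
Leap in, step out — an appoggiatura.

D4 is an appoggiatura.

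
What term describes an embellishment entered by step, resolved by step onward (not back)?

Passing tone.

Approach: by step. Departure: by step, continuing in the same direction.
Stepwise on both sides with no change of direction means the note fills in the space between two different chord tones — a passing tone. (Had it turned back to its starting note it would be a neighbor tone instead.)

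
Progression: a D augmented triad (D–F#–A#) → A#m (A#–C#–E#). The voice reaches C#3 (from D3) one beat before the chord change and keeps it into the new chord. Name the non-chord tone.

C#3 is an anticipation.

The harmony at that moment is D augmented triad (D, F#, A#); C#3 is not a chord tone.
It is approached by step down from D3 and then sustained as the same pitch into the next harmony.
Arriving early and becoming a chord tone when the harmony changes — an anticipation.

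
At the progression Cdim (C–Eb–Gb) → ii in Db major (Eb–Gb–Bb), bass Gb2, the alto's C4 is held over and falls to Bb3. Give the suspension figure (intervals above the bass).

4–3 suspension.

At the second chord the bass is Gb2. The suspended C4 lies a fourth above the bass; after resolving down by step to Bb3, the interval above the bass becomes a third.
Suspension figures are named by those two intervals: 4–3.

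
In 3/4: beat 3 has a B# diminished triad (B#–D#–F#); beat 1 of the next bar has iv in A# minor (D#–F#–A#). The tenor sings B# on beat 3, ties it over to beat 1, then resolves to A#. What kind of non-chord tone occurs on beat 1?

Suspension.

The harmony at that moment is D# minor triad (D#, F#, A#); B# is not a chord tone.
It is held over (the same pitch as the preceding B#) and left by step down to A#.
Held over from the previous chord and resolving down by step — a suspension.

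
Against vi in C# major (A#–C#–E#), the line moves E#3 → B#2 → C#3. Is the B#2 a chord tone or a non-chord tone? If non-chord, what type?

Non-chord tone — an appoggiatura.

The harmony at that moment is A# minor triad (A#, C#, E#); B#2 is not a chord tone.
It is approached by leap down from E#3 and left by step up to C#3.
Leap in, step out — an appoggiatura.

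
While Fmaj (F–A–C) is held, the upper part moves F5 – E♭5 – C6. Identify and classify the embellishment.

E♭5 is an escape tone.

The harmony at that moment is F major triad (F, A, C); E♭5 is not a chord tone.
It is approached by step down from F5 and left by leap up to C6.
Step in, leap out — an escape tone.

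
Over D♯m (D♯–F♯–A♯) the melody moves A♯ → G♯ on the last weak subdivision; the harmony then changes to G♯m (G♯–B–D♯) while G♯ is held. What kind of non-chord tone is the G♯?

G♯ is an anticipation.

The harmony at that moment is D♯ minor triad (D♯, F♯, A♯); G♯ is not a chord tone.
It is approached by step down from A♯ and then sustained as the same pitch into the next harmony.
Arriving early and becoming a chord tone when the harmony changes — an anticipation.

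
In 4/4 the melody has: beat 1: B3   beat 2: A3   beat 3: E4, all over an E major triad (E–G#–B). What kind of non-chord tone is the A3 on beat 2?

The harmony at that moment is E major triad (E, G#, B); A3 is not a chord tone.
It is approached by step down from B3 and left by leap up to E4.
Step in, leap out, on a weak beat — an escape tone.

Escape tone.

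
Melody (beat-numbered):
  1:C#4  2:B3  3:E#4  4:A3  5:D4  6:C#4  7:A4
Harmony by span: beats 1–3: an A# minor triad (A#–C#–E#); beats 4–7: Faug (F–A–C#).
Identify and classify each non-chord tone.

B3 (beat 2) — escape tone; D4 (beat 5) — appoggiatura.

The harmony at that moment is A# minor triad (A#, C#, E#); B3 is not a chord tone.
It is approached by step down from C#4 and left by leap up to E#4.
Step in, leap out — an escape tone.
The harmony at that moment is F augmented triad (F, A, C#); D4 is not a chord tone.
It is approached by leap up from A3 and left by step down to C#4.
Leap in, step out — an appoggiatura.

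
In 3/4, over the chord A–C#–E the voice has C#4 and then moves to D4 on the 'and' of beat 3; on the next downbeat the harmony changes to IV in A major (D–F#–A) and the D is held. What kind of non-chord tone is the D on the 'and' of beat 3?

Anticipation.

The harmony at that moment is A major triad (A, C#, E); D4 is not a chord tone.
It is approached by step up from C#4 and then sustained as the same pitch into the next harmony.
Arriving early and becoming a chord tone when the harmony changes — an anticipation.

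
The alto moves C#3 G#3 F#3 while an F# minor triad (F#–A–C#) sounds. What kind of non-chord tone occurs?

The harmony at that moment is F# minor triad (F#, A, C#); G#3 is not a chord tone.
It is approached by leap up from C#3 and left by step down to F#3.
Leap in, step out — an appoggiatura.

G#3 is an appoggiatura.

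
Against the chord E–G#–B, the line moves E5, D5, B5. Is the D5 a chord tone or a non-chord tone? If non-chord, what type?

The harmony at that moment is E major triad (E, G#, B); D5 is not a chord tone.
It is approached by step down from E5 and left by leap up to B5.
Step in, leap out — an escape tone.

Non-chord tone — an escape tone.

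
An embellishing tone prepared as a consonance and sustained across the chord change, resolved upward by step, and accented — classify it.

Approach: by preparation — the pitch is first a chord tone, then held (tied or repeated) while the harmony changes under it. Departure: up by step. Metric position: strong.
A prepared dissonance that resolves upward by step — a retardation. (The same figure resolving downward would be a suspension.)

Retardation.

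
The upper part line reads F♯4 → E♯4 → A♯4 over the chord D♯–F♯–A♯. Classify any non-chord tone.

E♯4 is an escape tone.

The harmony at that moment is D♯ minor triad (D♯, F♯, A♯); E♯4 is not a chord tone.
It is approached by step down from F♯4 and left by leap up to A♯4.
Step in, leap out — an escape tone.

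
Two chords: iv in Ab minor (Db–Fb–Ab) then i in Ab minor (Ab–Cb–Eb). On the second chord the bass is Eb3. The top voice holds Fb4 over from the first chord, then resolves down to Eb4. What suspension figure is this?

At the second chord the bass is Eb3. The suspended Fb4 lies a ninth above the bass; after resolving down by step to Eb4, the interval above the bass becomes an octave.
Suspension figures are named by those two intervals: 9–8.

9–8 suspension.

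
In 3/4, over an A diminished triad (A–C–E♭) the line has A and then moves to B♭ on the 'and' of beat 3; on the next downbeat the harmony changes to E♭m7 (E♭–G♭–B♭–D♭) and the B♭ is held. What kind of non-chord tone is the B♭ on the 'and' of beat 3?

The harmony at that moment is A diminished triad (A, C, E♭); B♭ is not a chord tone.
It is approached by step up from A and then sustained as the same pitch into the next harmony.
Arriving early and becoming a chord tone when the harmony changes — an anticipation.

Anticipation.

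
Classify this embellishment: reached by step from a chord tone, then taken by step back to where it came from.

Approach: by step. Departure: by step in the opposite direction, back to the starting pitch.
Stepwise on both sides but reversing to return to the same chord tone — a neighbor tone. (Had it continued onward in the same direction it would be a passing tone instead.)

Neighbor tone.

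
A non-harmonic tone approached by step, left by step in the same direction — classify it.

Approach: by step. Departure: by step, continuing in the same direction.
Stepwise on both sides with no change of direction means the note fills in the space between two different chord tones — a passing tone. (Had it turned back to its starting note it would be a neighbor tone instead.)

Passing tone.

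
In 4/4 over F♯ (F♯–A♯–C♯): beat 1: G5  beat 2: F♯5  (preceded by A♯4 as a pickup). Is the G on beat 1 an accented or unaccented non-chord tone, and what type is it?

The harmony at that moment is F♯ major triad (F♯, A♯, C♯); G5 is not a chord tone.
It is approached by leap up from A♯4 and left by step down to F♯5.
Leap in, step out — an appoggiatura.
It falls on the downbeat, so it is accented.

Accented appoggiatura.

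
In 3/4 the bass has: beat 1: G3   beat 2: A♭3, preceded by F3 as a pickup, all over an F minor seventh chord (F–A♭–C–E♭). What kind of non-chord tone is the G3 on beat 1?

Passing tone.

The harmony at that moment is F minor seventh chord (F, A♭, C, E♭); G3 is not a chord tone.
It is approached by step up from F3 and left by step up to A♭3.
Step in, step out in the same direction — a passing tone.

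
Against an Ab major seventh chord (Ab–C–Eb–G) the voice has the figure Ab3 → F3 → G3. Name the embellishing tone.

The harmony at that moment is Ab major seventh chord (Ab, C, Eb, G); F3 is not a chord tone.
It is approached by leap down from Ab3 and left by step up to G3.
Leap in, step out — an appoggiatura.

F3 is an appoggiatura.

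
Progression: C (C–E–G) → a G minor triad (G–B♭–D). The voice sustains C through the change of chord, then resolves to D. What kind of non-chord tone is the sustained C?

C is a retardation.

The harmony at that moment is G minor triad (G, B♭, D); C is not a chord tone.
It is held over (the same pitch as the preceding C) and left by step up to D.
Held over from the previous chord and resolving up by step — a retardation.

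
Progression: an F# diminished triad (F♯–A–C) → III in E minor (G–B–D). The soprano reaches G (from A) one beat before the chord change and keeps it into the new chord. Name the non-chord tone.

G is an anticipation.

The harmony at that moment is F♯ diminished triad (F♯, A, C); G is not a chord tone.
It is approached by step down from A and then sustained as the same pitch into the next harmony.
Arriving early and becoming a chord tone when the harmony changes — an anticipation.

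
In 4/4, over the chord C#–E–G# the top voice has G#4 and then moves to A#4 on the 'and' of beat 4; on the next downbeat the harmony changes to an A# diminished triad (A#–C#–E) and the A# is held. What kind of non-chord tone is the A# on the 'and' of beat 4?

Anticipation.

The harmony at that moment is C# minor triad (C#, E, G#); A#4 is not a chord tone.
It is approached by step up from G#4 and then sustained as the same pitch into the next harmony.
Arriving early and becoming a chord tone when the harmony changes — an anticipation.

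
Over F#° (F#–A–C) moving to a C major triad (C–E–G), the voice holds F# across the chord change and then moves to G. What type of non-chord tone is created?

F# is a retardation.

The harmony at that moment is C major triad (C, E, G); F# is not a chord tone.
It is held over (the same pitch as the preceding F#) and left by step up to G.
Held over from the previous chord and resolving up by step — a retardation.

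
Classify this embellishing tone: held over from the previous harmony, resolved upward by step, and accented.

Retardation.

Approach: by preparation — the pitch is first a chord tone, then held (tied or repeated) while the harmony changes under it. Departure: up by step. Metric position: strong.
A prepared dissonance that resolves upward by step — a retardation. (The same figure resolving downward would be a suspension.)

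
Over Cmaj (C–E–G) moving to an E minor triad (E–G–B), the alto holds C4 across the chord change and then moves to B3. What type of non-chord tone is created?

The harmony at that moment is E minor triad (E, G, B); C4 is not a chord tone.
It is held over (the same pitch as the preceding C4) and left by step down to B3.
Held over from the previous chord and resolving down by step — a suspension.

C4 is a suspension.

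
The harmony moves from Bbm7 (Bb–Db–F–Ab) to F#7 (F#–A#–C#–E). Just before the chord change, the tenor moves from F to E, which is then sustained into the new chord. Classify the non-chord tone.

E is an anticipation.

The harmony at that moment is Bb minor seventh chord (Bb, Db, F, Ab); E is not a chord tone.
It is approached by step down from F and then sustained as the same pitch into the next harmony.
Arriving early and becoming a chord tone when the harmony changes — an anticipation.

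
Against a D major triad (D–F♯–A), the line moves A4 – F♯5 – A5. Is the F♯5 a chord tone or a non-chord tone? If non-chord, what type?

D major triad contains D, F♯, A; F♯ is the third, so it is a chord tone.

Chord tone (the third of D major triad).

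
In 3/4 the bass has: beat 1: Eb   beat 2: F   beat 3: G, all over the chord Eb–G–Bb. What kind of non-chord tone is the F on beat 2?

Passing tone.

The harmony at that moment is Eb major triad (Eb, G, Bb); F is not a chord tone.
It is approached by step up from Eb and left by step up to G.
Step in, step out in the same direction — a passing tone.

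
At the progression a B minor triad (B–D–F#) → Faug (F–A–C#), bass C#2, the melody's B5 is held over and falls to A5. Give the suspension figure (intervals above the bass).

At the second chord the bass is C#2. The suspended B5 lies a seventh above the bass; after resolving down by step to A5, the interval above the bass becomes a sixth.
Suspension figures are named by those two intervals: 7–6.

7–6 suspension.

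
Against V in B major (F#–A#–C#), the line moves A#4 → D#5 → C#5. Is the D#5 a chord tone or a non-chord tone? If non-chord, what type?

Non-chord tone — an appoggiatura.

The harmony at that moment is F# major triad (F#, A#, C#); D#5 is not a chord tone.
It is approached by leap up from A#4 and left by step down to C#5.
Leap in, step out — an appoggiatura.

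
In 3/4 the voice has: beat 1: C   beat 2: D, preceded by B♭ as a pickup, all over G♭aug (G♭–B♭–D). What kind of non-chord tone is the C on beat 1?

The harmony at that moment is G♭ augmented triad (G♭, B♭, D); C is not a chord tone.
It is approached by step up from B♭ and left by step up to D.
Step in, step out in the same direction — a passing tone.

Passing tone.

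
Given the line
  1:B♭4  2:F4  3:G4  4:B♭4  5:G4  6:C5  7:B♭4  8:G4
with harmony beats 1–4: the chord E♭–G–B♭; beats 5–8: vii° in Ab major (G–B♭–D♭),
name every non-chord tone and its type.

The harmony at that moment is E♭ major triad (E♭, G, B♭); F4 is not a chord tone.
It is approached by leap down from B♭4 and left by step up to G4.
Leap in, step out — an appoggiatura.
The harmony at that moment is G diminished triad (G, B♭, D♭); C5 is not a chord tone.
It is approached by leap up from G4 and left by step down to B♭4.
Leap in, step out — an appoggiatura.

F4 (beat 2) — appoggiatura; C5 (beat 6) — appoggiatura.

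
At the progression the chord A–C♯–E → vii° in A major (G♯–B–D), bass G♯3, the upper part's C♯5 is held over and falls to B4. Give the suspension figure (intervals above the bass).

At the second chord the bass is G♯3. The suspended C♯5 lies a fourth above the bass; after resolving down by step to B4, the interval above the bass becomes a third.
Suspension figures are named by those two intervals: 4–3.

4–3 suspension.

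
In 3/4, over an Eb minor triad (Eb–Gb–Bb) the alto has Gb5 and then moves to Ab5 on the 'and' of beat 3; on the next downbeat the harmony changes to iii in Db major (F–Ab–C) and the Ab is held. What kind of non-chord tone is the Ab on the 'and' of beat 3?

Anticipation.

The harmony at that moment is Eb minor triad (Eb, Gb, Bb); Ab5 is not a chord tone.
It is approached by step up from Gb5 and then sustained as the same pitch into the next harmony.
Arriving early and becoming a chord tone when the harmony changes — an anticipation.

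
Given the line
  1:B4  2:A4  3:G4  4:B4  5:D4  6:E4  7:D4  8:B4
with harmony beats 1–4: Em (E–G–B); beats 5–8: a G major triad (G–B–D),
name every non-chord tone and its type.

The harmony at that moment is E minor triad (E, G, B); A4 is not a chord tone.
It is approached by step down from B4 and left by step down to G4.
Step in, step out in the same direction — a passing tone.
The harmony at that moment is G major triad (G, B, D); E4 is not a chord tone.
It is approached by step up from D4 and left by step down to D4.
Step away and step back to the same note — a neighbor tone (upper neighbor).

A4 (beat 2) — passing tone; E4 (beat 6) — neighbor tone.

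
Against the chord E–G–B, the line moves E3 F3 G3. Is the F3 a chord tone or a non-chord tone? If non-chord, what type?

Non-chord tone — a passing tone.

The harmony at that moment is E minor triad (E, G, B); F3 is not a chord tone.
It is approached by step up from E3 and left by step up to G3.
Step in, step out in the same direction — a passing tone.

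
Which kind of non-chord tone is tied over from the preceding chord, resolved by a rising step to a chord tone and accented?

Approach: by preparation — the pitch is first a chord tone, then held (tied or repeated) while the harmony changes under it. Departure: up by step. Metric position: strong.
A prepared dissonance that resolves upward by step — a retardation. (The same figure resolving downward would be a suspension.)

Retardation.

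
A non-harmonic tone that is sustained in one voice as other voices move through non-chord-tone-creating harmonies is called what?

Approach: none. Departure: none — a single pitch is sustained while the chords change around it, passing through harmonies that do not contain it.
No melodic motion at all; the dissonance is created entirely by the moving harmonies against the stationary note — a pedal tone (pedal point).

Pedal tone.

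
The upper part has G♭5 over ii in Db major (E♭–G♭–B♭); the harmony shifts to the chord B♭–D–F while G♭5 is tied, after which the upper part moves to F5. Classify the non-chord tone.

G♭5 is a suspension.

The harmony at that moment is B♭ major triad (B♭, D, F); G♭5 is not a chord tone.
It is held over (the same pitch as the preceding G♭5) and left by step down to F5.
Held over from the previous chord and resolving down by step — a suspension.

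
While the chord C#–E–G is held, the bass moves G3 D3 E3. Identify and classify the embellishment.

D3 is an appoggiatura.

The harmony at that moment is C# diminished triad (C#, E, G); D3 is not a chord tone.
It is approached by leap down from G3 and left by step up to E3.
Leap in, step out — an appoggiatura.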